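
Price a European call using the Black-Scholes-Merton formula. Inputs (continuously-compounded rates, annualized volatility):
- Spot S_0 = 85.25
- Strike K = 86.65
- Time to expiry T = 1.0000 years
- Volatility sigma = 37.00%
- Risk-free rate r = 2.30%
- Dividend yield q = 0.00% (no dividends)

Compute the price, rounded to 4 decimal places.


Answer: Price = 12.7575

Derivation:
d1 = (ln(S/K) + (r - q + 0.5*sigma^2) * T) / (sigma * sqrt(T)) = 0.20313811
d2 = d1 - sigma * sqrt(T) = -0.16686189
exp(-rT) = 0.97726248; exp(-qT) = 1.00000000
C = S_0 * exp(-qT) * N(d1) - K * exp(-rT) * N(d2)
N(d1) = 0.58048646; N(d2) = 0.43373936
C = 85.2500 * 1.00000000 * 0.58048646 - 86.6500 * 0.97726248 * 0.43373936 = 12.7575


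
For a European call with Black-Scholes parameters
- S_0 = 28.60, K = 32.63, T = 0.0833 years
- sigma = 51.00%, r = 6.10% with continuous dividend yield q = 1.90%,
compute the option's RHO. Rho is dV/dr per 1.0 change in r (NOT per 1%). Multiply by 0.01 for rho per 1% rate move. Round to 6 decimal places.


Answer: Rho = 0.465746

Derivation:
d1 = -0.7982182199; d2 = -0.9454130908
phi(d1) = 0.2901043200; exp(-qT) = 0.9984185518; exp(-rT) = 0.9949315880
N(d2) = 0.1722240108
Rho = K*T*exp(-rT)*N(d2) = 32.6300 * 0.0833 * 0.9949315880 * 0.1722240108 = 0.465746


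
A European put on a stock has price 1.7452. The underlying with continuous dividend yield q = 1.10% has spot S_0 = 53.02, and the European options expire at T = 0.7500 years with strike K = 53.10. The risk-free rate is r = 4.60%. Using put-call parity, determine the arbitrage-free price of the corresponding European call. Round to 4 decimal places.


Answer: Call price = 3.0303

Derivation:
Put-call parity: C - P = S_0 * exp(-qT) - K * exp(-rT).
S_0 * exp(-qT) = 53.0200 * 0.99178394 = 52.58438439
K * exp(-rT) = 53.1000 * 0.96608834 = 51.29929084
C = P + S*exp(-qT) - K*exp(-rT)
C = 1.7452 + 52.58438439 - 51.29929084 = 3.0303


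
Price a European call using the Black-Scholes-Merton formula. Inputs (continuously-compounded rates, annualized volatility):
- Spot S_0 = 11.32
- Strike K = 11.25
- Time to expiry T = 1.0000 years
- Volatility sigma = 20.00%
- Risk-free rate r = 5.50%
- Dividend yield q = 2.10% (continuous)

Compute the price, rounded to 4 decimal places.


d1 = (ln(S/K) + (r - q + 0.5*sigma^2) * T) / (sigma * sqrt(T)) = 0.30101472
d2 = d1 - sigma * sqrt(T) = 0.10101472
exp(-rT) = 0.94648515; exp(-qT) = 0.97921896
C = S_0 * exp(-qT) * N(d1) - K * exp(-rT) * N(d2)
N(d1) = 0.61829837; N(d2) = 0.54023061
C = 11.3200 * 0.97921896 * 0.61829837 - 11.2500 * 0.94648515 * 0.54023061 = 1.1013

Answer: Price = 1.1013


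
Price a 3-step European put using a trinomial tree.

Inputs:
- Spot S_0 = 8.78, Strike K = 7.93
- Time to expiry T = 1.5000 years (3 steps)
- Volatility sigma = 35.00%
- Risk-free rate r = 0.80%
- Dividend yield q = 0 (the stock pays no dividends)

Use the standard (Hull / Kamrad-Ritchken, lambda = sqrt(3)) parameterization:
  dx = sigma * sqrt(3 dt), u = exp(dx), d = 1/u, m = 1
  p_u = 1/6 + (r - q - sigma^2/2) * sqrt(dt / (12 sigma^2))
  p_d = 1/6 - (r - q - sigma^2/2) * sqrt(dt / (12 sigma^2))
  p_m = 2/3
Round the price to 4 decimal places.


Answer: Price = V(0,0) = 0.9775

Derivation:
dt = T/N = 0.500000; dx = sigma*sqrt(3*dt) = 0.428661
u = exp(dx) = 1.535200; d = 1/u = 0.651381
p_u = 0.135611, p_m = 0.666667, p_d = 0.197723
Discount per step: exp(-r*dt) = 0.996008
Stock lattice S(k, j) with j the centered position index:
  k=0: S(0,+0) = 8.7800
  k=1: S(1,-1) = 5.7191; S(1,+0) = 8.7800; S(1,+1) = 13.4791
  k=2: S(2,-2) = 3.7253; S(2,-1) = 5.7191; S(2,+0) = 8.7800; S(2,+1) = 13.4791; S(2,+2) = 20.6930
  k=3: S(3,-3) = 2.4266; S(3,-2) = 3.7253; S(3,-1) = 5.7191; S(3,+0) = 8.7800; S(3,+1) = 13.4791; S(3,+2) = 20.6930; S(3,+3) = 31.7680
Terminal payoffs V(N, j) = max(K - S_T, 0):
  V(3,-3) = 5.503392; V(3,-2) = 4.204672; V(3,-1) = 2.210876; V(3,+0) = 0.000000; V(3,+1) = 0.000000; V(3,+2) = 0.000000; V(3,+3) = 0.000000
Backward induction: V(k, j) = exp(-r*dt) * [p_u * V(k+1, j+1) + p_m * V(k+1, j) + p_d * V(k+1, j-1)]
  V(2,-2) = exp(-r*dt) * [p_u*2.210876 + p_m*4.204672 + p_d*5.503392] = 4.174347
  V(2,-1) = exp(-r*dt) * [p_u*0.000000 + p_m*2.210876 + p_d*4.204672] = 2.296073
  V(2,+0) = exp(-r*dt) * [p_u*0.000000 + p_m*0.000000 + p_d*2.210876] = 0.435395
  V(2,+1) = exp(-r*dt) * [p_u*0.000000 + p_m*0.000000 + p_d*0.000000] = 0.000000
  V(2,+2) = exp(-r*dt) * [p_u*0.000000 + p_m*0.000000 + p_d*0.000000] = 0.000000
  V(1,-1) = exp(-r*dt) * [p_u*0.435395 + p_m*2.296073 + p_d*4.174347] = 2.405482
  V(1,+0) = exp(-r*dt) * [p_u*0.000000 + p_m*0.435395 + p_d*2.296073] = 0.741278
  V(1,+1) = exp(-r*dt) * [p_u*0.000000 + p_m*0.000000 + p_d*0.435395] = 0.085744
  V(0,+0) = exp(-r*dt) * [p_u*0.085744 + p_m*0.741278 + p_d*2.405482] = 0.977514


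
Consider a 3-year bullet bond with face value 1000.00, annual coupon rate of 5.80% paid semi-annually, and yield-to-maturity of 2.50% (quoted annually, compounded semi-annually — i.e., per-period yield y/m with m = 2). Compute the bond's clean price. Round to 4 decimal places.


Answer: Price = 1094.8092

Derivation:
Coupon per period c = face * coupon_rate / m = 29.000000
Periods per year m = 2; per-period yield y/m = 0.012500
Number of cashflows N = 6
Cashflows (t years, CF_t, discount factor 1/(1+y/m)^(m*t), PV):
  t = 0.5000: CF_t = 29.000000, DF = 0.987654, PV = 28.641975
  t = 1.0000: CF_t = 29.000000, DF = 0.975461, PV = 28.288371
  t = 1.5000: CF_t = 29.000000, DF = 0.963418, PV = 27.939132
  t = 2.0000: CF_t = 29.000000, DF = 0.951524, PV = 27.594204
  t = 2.5000: CF_t = 29.000000, DF = 0.939777, PV = 27.253535
  t = 3.0000: CF_t = 1029.000000, DF = 0.928175, PV = 955.091947
Price P = sum_t PV_t = 1094.809164


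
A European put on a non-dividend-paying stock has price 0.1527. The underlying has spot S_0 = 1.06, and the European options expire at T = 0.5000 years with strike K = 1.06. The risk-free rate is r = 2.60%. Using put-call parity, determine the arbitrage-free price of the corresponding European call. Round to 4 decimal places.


Answer: Call price = 0.1664

Derivation:
Put-call parity: C - P = S_0 * exp(-qT) - K * exp(-rT).
S_0 * exp(-qT) = 1.0600 * 1.00000000 = 1.06000000
K * exp(-rT) = 1.0600 * 0.98708414 = 1.04630918
C = P + S*exp(-qT) - K*exp(-rT)
C = 0.1527 + 1.06000000 - 1.04630918 = 0.1664


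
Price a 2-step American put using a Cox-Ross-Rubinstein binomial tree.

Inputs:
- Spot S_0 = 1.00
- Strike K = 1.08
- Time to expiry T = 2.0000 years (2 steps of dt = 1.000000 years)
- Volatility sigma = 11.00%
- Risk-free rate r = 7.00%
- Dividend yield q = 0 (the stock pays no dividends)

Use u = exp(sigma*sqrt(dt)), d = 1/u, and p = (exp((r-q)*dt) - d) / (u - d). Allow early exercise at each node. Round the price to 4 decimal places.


Answer: Price = V(0,0) = 0.0800

Derivation:
dt = T/N = 1.000000
u = exp(sigma*sqrt(dt)) = 1.116278; d = 1/u = 0.895834
p = (exp((r-q)*dt) - d) / (u - d) = 0.801447
Discount per step: exp(-r*dt) = 0.932394
Stock lattice S(k, i) with i counting down-moves:
  k=0: S(0,0) = 1.0000
  k=1: S(1,0) = 1.1163; S(1,1) = 0.8958
  k=2: S(2,0) = 1.2461; S(2,1) = 1.0000; S(2,2) = 0.8025
Terminal payoffs V(N, i) = max(K - S_T, 0):
  V(2,0) = 0.000000; V(2,1) = 0.080000; V(2,2) = 0.277481
Backward induction: V(k, i) = exp(-r*dt) * [p * V(k+1, i) + (1-p) * V(k+1, i+1)]; then take max(V_cont, immediate exercise) for American.
  V(1,0) = exp(-r*dt) * [p*0.000000 + (1-p)*0.080000] = 0.014810; exercise = 0.000000; V(1,0) = max -> 0.014810
  V(1,1) = exp(-r*dt) * [p*0.080000 + (1-p)*0.277481] = 0.111151; exercise = 0.184166; V(1,1) = max -> 0.184166
  V(0,0) = exp(-r*dt) * [p*0.014810 + (1-p)*0.184166] = 0.045162; exercise = 0.080000; V(0,0) = max -> 0.080000


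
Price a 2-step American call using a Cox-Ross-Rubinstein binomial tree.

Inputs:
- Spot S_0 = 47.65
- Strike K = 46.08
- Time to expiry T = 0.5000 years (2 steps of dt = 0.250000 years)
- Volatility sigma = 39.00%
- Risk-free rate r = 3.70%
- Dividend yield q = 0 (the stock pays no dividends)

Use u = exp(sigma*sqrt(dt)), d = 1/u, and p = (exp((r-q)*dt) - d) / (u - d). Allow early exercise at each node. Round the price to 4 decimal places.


dt = T/N = 0.250000
u = exp(sigma*sqrt(dt)) = 1.215311; d = 1/u = 0.822835
p = (exp((r-q)*dt) - d) / (u - d) = 0.475082
Discount per step: exp(-r*dt) = 0.990793
Stock lattice S(k, i) with i counting down-moves:
  k=0: S(0,0) = 47.6500
  k=1: S(1,0) = 57.9096; S(1,1) = 39.2081
  k=2: S(2,0) = 70.3781; S(2,1) = 47.6500; S(2,2) = 32.2618
Terminal payoffs V(N, i) = max(S_T - K, 0):
  V(2,0) = 24.298135; V(2,1) = 1.570000; V(2,2) = 0.000000
Backward induction: V(k, i) = exp(-r*dt) * [p * V(k+1, i) + (1-p) * V(k+1, i+1)]; then take max(V_cont, immediate exercise) for American.
  V(1,0) = exp(-r*dt) * [p*24.298135 + (1-p)*1.570000] = 12.253843; exercise = 11.829569; V(1,0) = max -> 12.253843
  V(1,1) = exp(-r*dt) * [p*1.570000 + (1-p)*0.000000] = 0.739010; exercise = 0.000000; V(1,1) = max -> 0.739010
  V(0,0) = exp(-r*dt) * [p*12.253843 + (1-p)*0.739010] = 6.152322; exercise = 1.570000; V(0,0) = max -> 6.152322

Answer: Price = V(0,0) = 6.1523


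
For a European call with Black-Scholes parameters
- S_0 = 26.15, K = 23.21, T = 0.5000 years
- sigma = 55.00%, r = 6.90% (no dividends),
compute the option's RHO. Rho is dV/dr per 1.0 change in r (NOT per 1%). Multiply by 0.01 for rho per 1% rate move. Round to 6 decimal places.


d1 = 0.5898324021; d2 = 0.2009236725
phi(d1) = 0.3352463432; exp(-qT) = 1.0000000000; exp(-rT) = 0.9660883397
N(d2) = 0.5796208714
Rho = K*T*exp(-rT)*N(d2) = 23.2100 * 0.5000 * 0.9660883397 * 0.5796208714 = 6.498393

Answer: Rho = 6.498393


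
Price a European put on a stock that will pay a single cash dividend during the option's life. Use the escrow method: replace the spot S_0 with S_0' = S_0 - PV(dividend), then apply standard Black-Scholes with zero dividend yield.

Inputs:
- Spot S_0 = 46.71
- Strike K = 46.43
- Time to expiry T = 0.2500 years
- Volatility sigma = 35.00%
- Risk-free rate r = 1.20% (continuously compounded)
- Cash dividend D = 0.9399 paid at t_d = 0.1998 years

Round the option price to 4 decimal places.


Answer: Price = 3.4755

Derivation:
PV(D) = D * exp(-r * t_d) = 0.9399 * 0.99760527 = 0.93764920
S_0' = S_0 - PV(D) = 46.7100 - 0.93764920 = 45.77235080
d1 = (ln(S_0'/K) + (r + sigma^2/2)*T) / (sigma*sqrt(T)) = 0.02312521
d2 = d1 - sigma*sqrt(T) = -0.15187479
exp(-rT) = 0.99700450
N(-d1) = 0.49077520; N(-d2) = 0.56035715
P = K * exp(-rT) * N(-d2) - S_0' * N(-d1) = 46.4300 * 0.99700450 * 0.56035715 - 45.77235080 * 0.49077520 = 3.4755


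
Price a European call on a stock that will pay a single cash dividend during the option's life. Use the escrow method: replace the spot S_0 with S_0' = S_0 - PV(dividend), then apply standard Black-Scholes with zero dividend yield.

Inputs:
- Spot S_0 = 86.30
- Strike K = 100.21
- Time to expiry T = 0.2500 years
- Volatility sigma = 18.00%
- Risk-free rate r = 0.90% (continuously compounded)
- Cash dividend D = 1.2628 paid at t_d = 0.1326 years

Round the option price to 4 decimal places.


Answer: Price = 0.1187

Derivation:
PV(D) = D * exp(-r * t_d) = 1.2628 * 0.99880731 = 1.26129387
S_0' = S_0 - PV(D) = 86.3000 - 1.26129387 = 85.03870613
d1 = (ln(S_0'/K) + (r + sigma^2/2)*T) / (sigma*sqrt(T)) = -1.75401628
d2 = d1 - sigma*sqrt(T) = -1.84401628
exp(-rT) = 0.99775253
N(d1) = 0.03971386; N(d2) = 0.03259038
C = S_0' * N(d1) - K * exp(-rT) * N(d2) = 85.03870613 * 0.03971386 - 100.2100 * 0.99775253 * 0.03259038 = 0.1187


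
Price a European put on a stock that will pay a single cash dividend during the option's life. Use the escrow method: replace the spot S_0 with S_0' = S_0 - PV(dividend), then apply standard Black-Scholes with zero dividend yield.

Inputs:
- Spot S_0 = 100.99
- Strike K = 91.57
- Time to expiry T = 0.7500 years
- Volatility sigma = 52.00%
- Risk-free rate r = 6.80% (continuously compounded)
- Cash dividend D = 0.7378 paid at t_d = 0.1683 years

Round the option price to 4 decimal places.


Answer: Price = 10.8633

Derivation:
PV(D) = D * exp(-r * t_d) = 0.7378 * 0.98862084 = 0.72940445
S_0' = S_0 - PV(D) = 100.9900 - 0.72940445 = 100.26059555
d1 = (ln(S_0'/K) + (r + sigma^2/2)*T) / (sigma*sqrt(T)) = 0.53975376
d2 = d1 - sigma*sqrt(T) = 0.08942055
exp(-rT) = 0.95027867
N(-d1) = 0.29468343; N(-d2) = 0.46437384
P = K * exp(-rT) * N(-d2) - S_0' * N(-d1) = 91.5700 * 0.95027867 * 0.46437384 - 100.26059555 * 0.29468343 = 10.8633


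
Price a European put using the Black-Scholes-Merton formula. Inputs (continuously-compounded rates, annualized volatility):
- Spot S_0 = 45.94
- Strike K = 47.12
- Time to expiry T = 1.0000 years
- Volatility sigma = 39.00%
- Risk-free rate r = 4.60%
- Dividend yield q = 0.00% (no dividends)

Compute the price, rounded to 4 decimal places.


Answer: Price = 6.5706

Derivation:
d1 = (ln(S/K) + (r - q + 0.5*sigma^2) * T) / (sigma * sqrt(T)) = 0.24791964
d2 = d1 - sigma * sqrt(T) = -0.14208036
exp(-rT) = 0.95504196; exp(-qT) = 1.00000000
P = K * exp(-rT) * N(-d2) - S_0 * exp(-qT) * N(-d1)
N(-d1) = 0.40209829; N(-d2) = 0.55649174
P = 47.1200 * 0.95504196 * 0.55649174 - 45.9400 * 1.00000000 * 0.40209829 = 6.5706


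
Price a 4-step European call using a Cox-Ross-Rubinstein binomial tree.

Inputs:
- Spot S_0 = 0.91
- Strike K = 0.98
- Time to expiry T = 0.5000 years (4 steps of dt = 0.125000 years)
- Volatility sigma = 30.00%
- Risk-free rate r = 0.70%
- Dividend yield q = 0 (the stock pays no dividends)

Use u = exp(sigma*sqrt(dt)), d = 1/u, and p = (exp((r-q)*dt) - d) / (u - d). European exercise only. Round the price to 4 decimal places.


Answer: Price = V(0,0) = 0.0542

Derivation:
dt = T/N = 0.125000
u = exp(sigma*sqrt(dt)) = 1.111895; d = 1/u = 0.899365
p = (exp((r-q)*dt) - d) / (u - d) = 0.477627
Discount per step: exp(-r*dt) = 0.999125
Stock lattice S(k, i) with i counting down-moves:
  k=0: S(0,0) = 0.9100
  k=1: S(1,0) = 1.0118; S(1,1) = 0.8184
  k=2: S(2,0) = 1.1250; S(2,1) = 0.9100; S(2,2) = 0.7361
  k=3: S(3,0) = 1.2509; S(3,1) = 1.0118; S(3,2) = 0.8184; S(3,3) = 0.6620
  k=4: S(4,0) = 1.3909; S(4,1) = 1.1250; S(4,2) = 0.9100; S(4,3) = 0.7361; S(4,4) = 0.5954
Terminal payoffs V(N, i) = max(S_T - K, 0):
  V(4,0) = 0.410903; V(4,1) = 0.145043; V(4,2) = 0.000000; V(4,3) = 0.000000; V(4,4) = 0.000000
Backward induction: V(k, i) = exp(-r*dt) * [p * V(k+1, i) + (1-p) * V(k+1, i+1)].
  V(3,0) = exp(-r*dt) * [p*0.410903 + (1-p)*0.145043] = 0.271787
  V(3,1) = exp(-r*dt) * [p*0.145043 + (1-p)*0.000000] = 0.069216
  V(3,2) = exp(-r*dt) * [p*0.000000 + (1-p)*0.000000] = 0.000000
  V(3,3) = exp(-r*dt) * [p*0.000000 + (1-p)*0.000000] = 0.000000
  V(2,0) = exp(-r*dt) * [p*0.271787 + (1-p)*0.069216] = 0.165824
  V(2,1) = exp(-r*dt) * [p*0.069216 + (1-p)*0.000000] = 0.033031
  V(2,2) = exp(-r*dt) * [p*0.000000 + (1-p)*0.000000] = 0.000000
  V(1,0) = exp(-r*dt) * [p*0.165824 + (1-p)*0.033031] = 0.096372
  V(1,1) = exp(-r*dt) * [p*0.033031 + (1-p)*0.000000] = 0.015762
  V(0,0) = exp(-r*dt) * [p*0.096372 + (1-p)*0.015762] = 0.054216


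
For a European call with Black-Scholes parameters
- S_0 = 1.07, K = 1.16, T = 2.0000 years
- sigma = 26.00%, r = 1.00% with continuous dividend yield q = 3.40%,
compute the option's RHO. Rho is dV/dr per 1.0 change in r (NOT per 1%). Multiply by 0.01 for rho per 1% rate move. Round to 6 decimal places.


Answer: Rho = 0.674622

Derivation:
d1 = -0.1663369617; d2 = -0.5340324879
phi(d1) = 0.3934613152; exp(-qT) = 0.9342604736; exp(-rT) = 0.9801986733
N(d2) = 0.2966595286
Rho = K*T*exp(-rT)*N(d2) = 1.1600 * 2.0000 * 0.9801986733 * 0.2966595286 = 0.674622


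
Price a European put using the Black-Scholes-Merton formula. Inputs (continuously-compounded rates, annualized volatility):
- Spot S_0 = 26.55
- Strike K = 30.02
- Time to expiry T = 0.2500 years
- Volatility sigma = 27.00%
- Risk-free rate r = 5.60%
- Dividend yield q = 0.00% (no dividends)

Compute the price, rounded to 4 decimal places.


Answer: Price = 3.5021

Derivation:
d1 = (ln(S/K) + (r - q + 0.5*sigma^2) * T) / (sigma * sqrt(T)) = -0.73867836
d2 = d1 - sigma * sqrt(T) = -0.87367836
exp(-rT) = 0.98609754; exp(-qT) = 1.00000000
P = K * exp(-rT) * N(-d2) - S_0 * exp(-qT) * N(-d1)
N(-d1) = 0.76994884; N(-d2) = 0.80885328
P = 30.0200 * 0.98609754 * 0.80885328 - 26.5500 * 1.00000000 * 0.76994884 = 3.5021


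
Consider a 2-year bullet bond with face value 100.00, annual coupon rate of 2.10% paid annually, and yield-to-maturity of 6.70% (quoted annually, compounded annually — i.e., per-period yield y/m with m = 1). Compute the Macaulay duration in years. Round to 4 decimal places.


Answer: Macaulay duration = 1.9785 years

Derivation:
Coupon per period c = face * coupon_rate / m = 2.100000
Periods per year m = 1; per-period yield y/m = 0.067000
Number of cashflows N = 2
Cashflows (t years, CF_t, discount factor 1/(1+y/m)^(m*t), PV):
  t = 1.0000: CF_t = 2.100000, DF = 0.937207, PV = 1.968135
  t = 2.0000: CF_t = 102.100000, DF = 0.878357, PV = 89.680269
Price P = sum_t PV_t = 91.648404
Macaulay numerator sum_t t * PV_t:
  t * PV_t at t = 1.0000: 1.968135
  t * PV_t at t = 2.0000: 179.360538
Macaulay duration D = (sum_t t * PV_t) / P = 181.328673 / 91.648404 = 1.978525


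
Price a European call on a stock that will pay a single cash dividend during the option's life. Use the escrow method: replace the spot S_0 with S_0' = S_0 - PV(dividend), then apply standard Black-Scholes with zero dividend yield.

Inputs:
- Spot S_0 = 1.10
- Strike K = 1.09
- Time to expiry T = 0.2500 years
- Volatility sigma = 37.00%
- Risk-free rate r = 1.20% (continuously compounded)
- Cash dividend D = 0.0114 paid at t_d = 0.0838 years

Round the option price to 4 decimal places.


Answer: Price = 0.0811

Derivation:
PV(D) = D * exp(-r * t_d) = 0.0114 * 0.99899491 = 0.01138854
S_0' = S_0 - PV(D) = 1.1000 - 0.01138854 = 1.08861146
d1 = (ln(S_0'/K) + (r + sigma^2/2)*T) / (sigma*sqrt(T)) = 0.10182593
d2 = d1 - sigma*sqrt(T) = -0.08317407
exp(-rT) = 0.99700450
N(d1) = 0.54055258; N(d2) = 0.46685656
C = S_0' * N(d1) - K * exp(-rT) * N(d2) = 1.08861146 * 0.54055258 - 1.0900 * 0.99700450 * 0.46685656 = 0.0811


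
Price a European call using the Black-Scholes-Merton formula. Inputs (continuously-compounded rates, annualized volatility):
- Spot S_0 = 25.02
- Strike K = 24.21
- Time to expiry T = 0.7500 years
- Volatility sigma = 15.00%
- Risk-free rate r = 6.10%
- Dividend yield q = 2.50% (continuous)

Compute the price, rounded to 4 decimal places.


Answer: Price = 2.0774

Derivation:
d1 = (ln(S/K) + (r - q + 0.5*sigma^2) * T) / (sigma * sqrt(T)) = 0.52613725
d2 = d1 - sigma * sqrt(T) = 0.39623344
exp(-rT) = 0.95528075; exp(-qT) = 0.98142469
C = S_0 * exp(-qT) * N(d1) - K * exp(-rT) * N(d2)
N(d1) = 0.70060358; N(d2) = 0.65403359
C = 25.0200 * 0.98142469 * 0.70060358 - 24.2100 * 0.95528075 * 0.65403359 = 2.0774


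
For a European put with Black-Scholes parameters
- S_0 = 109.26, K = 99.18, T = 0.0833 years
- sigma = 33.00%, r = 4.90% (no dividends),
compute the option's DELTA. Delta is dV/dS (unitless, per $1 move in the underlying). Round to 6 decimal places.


Answer: Delta = -0.134200

Derivation:
d1 = 1.1067537558; d2 = 1.0115100158
phi(d1) = 0.2162347899; exp(-qT) = 1.0000000000; exp(-rT) = 0.9959266188
N(-d1) = 0.1342002035
Delta = -exp(-qT) * N(-d1) = -1.0000000000 * 0.1342002035 = -0.134200


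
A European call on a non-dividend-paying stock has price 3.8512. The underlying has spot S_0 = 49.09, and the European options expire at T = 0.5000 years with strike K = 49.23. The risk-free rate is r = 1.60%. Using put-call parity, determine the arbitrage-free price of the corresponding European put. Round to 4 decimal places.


Put-call parity: C - P = S_0 * exp(-qT) - K * exp(-rT).
S_0 * exp(-qT) = 49.0900 * 1.00000000 = 49.09000000
K * exp(-rT) = 49.2300 * 0.99203191 = 48.83773117
P = C - S*exp(-qT) + K*exp(-rT)
P = 3.8512 - 49.09000000 + 48.83773117 = 3.5989

Answer: Put price = 3.5989


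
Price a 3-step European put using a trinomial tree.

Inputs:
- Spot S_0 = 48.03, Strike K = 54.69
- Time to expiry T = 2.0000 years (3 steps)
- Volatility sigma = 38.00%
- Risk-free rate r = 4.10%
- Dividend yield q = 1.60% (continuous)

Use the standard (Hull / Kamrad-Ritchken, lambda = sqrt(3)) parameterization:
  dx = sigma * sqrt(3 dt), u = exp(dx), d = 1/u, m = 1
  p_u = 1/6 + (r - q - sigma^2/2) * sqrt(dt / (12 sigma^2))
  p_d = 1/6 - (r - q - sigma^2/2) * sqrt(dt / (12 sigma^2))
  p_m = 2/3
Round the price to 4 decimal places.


Answer: Price = V(0,0) = 12.2976

Derivation:
dt = T/N = 0.666667; dx = sigma*sqrt(3*dt) = 0.537401
u = exp(dx) = 1.711553; d = 1/u = 0.584265
p_u = 0.137390, p_m = 0.666667, p_d = 0.195943
Discount per step: exp(-r*dt) = 0.973037
Stock lattice S(k, j) with j the centered position index:
  k=0: S(0,+0) = 48.0300
  k=1: S(1,-1) = 28.0622; S(1,+0) = 48.0300; S(1,+1) = 82.2059
  k=2: S(2,-2) = 16.3958; S(2,-1) = 28.0622; S(2,+0) = 48.0300; S(2,+1) = 82.2059; S(2,+2) = 140.6997
  k=3: S(3,-3) = 9.5795; S(3,-2) = 16.3958; S(3,-1) = 28.0622; S(3,+0) = 48.0300; S(3,+1) = 82.2059; S(3,+2) = 140.6997; S(3,+3) = 240.8151
Terminal payoffs V(N, j) = max(K - S_T, 0):
  V(3,-3) = 45.110529; V(3,-2) = 38.294228; V(3,-1) = 26.627767; V(3,+0) = 6.660000; V(3,+1) = 0.000000; V(3,+2) = 0.000000; V(3,+3) = 0.000000
Backward induction: V(k, j) = exp(-r*dt) * [p_u * V(k+1, j+1) + p_m * V(k+1, j) + p_d * V(k+1, j-1)]
  V(2,-2) = exp(-r*dt) * [p_u*26.627767 + p_m*38.294228 + p_d*45.110529] = 37.001655
  V(2,-1) = exp(-r*dt) * [p_u*6.660000 + p_m*26.627767 + p_d*38.294228] = 25.464726
  V(2,+0) = exp(-r*dt) * [p_u*0.000000 + p_m*6.660000 + p_d*26.627767] = 9.397137
  V(2,+1) = exp(-r*dt) * [p_u*0.000000 + p_m*0.000000 + p_d*6.660000] = 1.269796
  V(2,+2) = exp(-r*dt) * [p_u*0.000000 + p_m*0.000000 + p_d*0.000000] = 0.000000
  V(1,-1) = exp(-r*dt) * [p_u*9.397137 + p_m*25.464726 + p_d*37.001655] = 24.829745
  V(1,+0) = exp(-r*dt) * [p_u*1.269796 + p_m*9.397137 + p_d*25.464726] = 11.120701
  V(1,+1) = exp(-r*dt) * [p_u*0.000000 + p_m*1.269796 + p_d*9.397137] = 2.615365
  V(0,+0) = exp(-r*dt) * [p_u*2.615365 + p_m*11.120701 + p_d*24.829745] = 12.297580


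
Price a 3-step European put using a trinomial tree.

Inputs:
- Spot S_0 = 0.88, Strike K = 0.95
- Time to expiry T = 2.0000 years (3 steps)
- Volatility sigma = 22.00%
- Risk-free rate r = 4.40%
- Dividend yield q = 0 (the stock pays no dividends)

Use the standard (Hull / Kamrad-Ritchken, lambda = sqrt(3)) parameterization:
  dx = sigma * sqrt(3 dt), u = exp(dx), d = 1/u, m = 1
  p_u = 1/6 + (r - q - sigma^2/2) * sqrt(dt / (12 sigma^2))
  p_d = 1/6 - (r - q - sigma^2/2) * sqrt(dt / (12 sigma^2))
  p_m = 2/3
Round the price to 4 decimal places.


dt = T/N = 0.666667; dx = sigma*sqrt(3*dt) = 0.311127
u = exp(dx) = 1.364963; d = 1/u = 0.732621
p_u = 0.187880, p_m = 0.666667, p_d = 0.145453
Discount per step: exp(-r*dt) = 0.971093
Stock lattice S(k, j) with j the centered position index:
  k=0: S(0,+0) = 0.8800
  k=1: S(1,-1) = 0.6447; S(1,+0) = 0.8800; S(1,+1) = 1.2012
  k=2: S(2,-2) = 0.4723; S(2,-1) = 0.6447; S(2,+0) = 0.8800; S(2,+1) = 1.2012; S(2,+2) = 1.6395
  k=3: S(3,-3) = 0.3460; S(3,-2) = 0.4723; S(3,-1) = 0.6447; S(3,+0) = 0.8800; S(3,+1) = 1.2012; S(3,+2) = 1.6395; S(3,+3) = 2.2379
Terminal payoffs V(N, j) = max(K - S_T, 0):
  V(3,-3) = 0.603965; V(3,-2) = 0.477675; V(3,-1) = 0.305294; V(3,+0) = 0.070000; V(3,+1) = 0.000000; V(3,+2) = 0.000000; V(3,+3) = 0.000000
Backward induction: V(k, j) = exp(-r*dt) * [p_u * V(k+1, j+1) + p_m * V(k+1, j) + p_d * V(k+1, j-1)]
  V(2,-2) = exp(-r*dt) * [p_u*0.305294 + p_m*0.477675 + p_d*0.603965] = 0.450254
  V(2,-1) = exp(-r*dt) * [p_u*0.070000 + p_m*0.305294 + p_d*0.477675] = 0.277888
  V(2,+0) = exp(-r*dt) * [p_u*0.000000 + p_m*0.070000 + p_d*0.305294] = 0.088440
  V(2,+1) = exp(-r*dt) * [p_u*0.000000 + p_m*0.000000 + p_d*0.070000] = 0.009887
  V(2,+2) = exp(-r*dt) * [p_u*0.000000 + p_m*0.000000 + p_d*0.000000] = 0.000000
  V(1,-1) = exp(-r*dt) * [p_u*0.088440 + p_m*0.277888 + p_d*0.450254] = 0.259637
  V(1,+0) = exp(-r*dt) * [p_u*0.009887 + p_m*0.088440 + p_d*0.277888] = 0.098311
  V(1,+1) = exp(-r*dt) * [p_u*0.000000 + p_m*0.009887 + p_d*0.088440] = 0.018893
  V(0,+0) = exp(-r*dt) * [p_u*0.018893 + p_m*0.098311 + p_d*0.259637] = 0.103766

Answer: Price = V(0,0) = 0.1038


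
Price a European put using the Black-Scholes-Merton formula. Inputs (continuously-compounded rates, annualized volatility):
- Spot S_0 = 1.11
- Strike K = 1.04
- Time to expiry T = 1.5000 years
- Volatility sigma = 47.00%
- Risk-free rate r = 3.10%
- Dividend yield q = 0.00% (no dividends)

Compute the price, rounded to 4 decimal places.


d1 = (ln(S/K) + (r - q + 0.5*sigma^2) * T) / (sigma * sqrt(T)) = 0.48175783
d2 = d1 - sigma * sqrt(T) = -0.09387226
exp(-rT) = 0.95456456; exp(-qT) = 1.00000000
P = K * exp(-rT) * N(-d2) - S_0 * exp(-qT) * N(-d1)
N(-d1) = 0.31498900; N(-d2) = 0.53739469
P = 1.0400 * 0.95456456 * 0.53739469 - 1.1100 * 1.00000000 * 0.31498900 = 0.1839

Answer: Price = 0.1839


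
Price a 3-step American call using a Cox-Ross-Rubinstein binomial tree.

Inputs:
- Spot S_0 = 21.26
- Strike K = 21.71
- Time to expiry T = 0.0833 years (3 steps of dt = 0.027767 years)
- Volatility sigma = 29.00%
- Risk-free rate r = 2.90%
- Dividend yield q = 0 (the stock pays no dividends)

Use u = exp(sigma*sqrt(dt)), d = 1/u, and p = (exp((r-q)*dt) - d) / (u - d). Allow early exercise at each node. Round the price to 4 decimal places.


Answer: Price = V(0,0) = 0.5732

Derivation:
dt = T/N = 0.027767
u = exp(sigma*sqrt(dt)) = 1.049510; d = 1/u = 0.952825
p = (exp((r-q)*dt) - d) / (u - d) = 0.496253
Discount per step: exp(-r*dt) = 0.999195
Stock lattice S(k, i) with i counting down-moves:
  k=0: S(0,0) = 21.2600
  k=1: S(1,0) = 22.3126; S(1,1) = 20.2571
  k=2: S(2,0) = 23.4173; S(2,1) = 21.2600; S(2,2) = 19.3014
  k=3: S(3,0) = 24.5767; S(3,1) = 22.3126; S(3,2) = 20.2571; S(3,3) = 18.3909
Terminal payoffs V(N, i) = max(S_T - K, 0):
  V(3,0) = 2.866688; V(3,1) = 0.602589; V(3,2) = 0.000000; V(3,3) = 0.000000
Backward induction: V(k, i) = exp(-r*dt) * [p * V(k+1, i) + (1-p) * V(k+1, i+1)]; then take max(V_cont, immediate exercise) for American.
  V(2,0) = exp(-r*dt) * [p*2.866688 + (1-p)*0.602589] = 1.724766; exercise = 1.707292; V(2,0) = max -> 1.724766
  V(2,1) = exp(-r*dt) * [p*0.602589 + (1-p)*0.000000] = 0.298796; exercise = 0.000000; V(2,1) = max -> 0.298796
  V(2,2) = exp(-r*dt) * [p*0.000000 + (1-p)*0.000000] = 0.000000; exercise = 0.000000; V(2,2) = max -> 0.000000
  V(1,0) = exp(-r*dt) * [p*1.724766 + (1-p)*0.298796] = 1.005628; exercise = 0.602589; V(1,0) = max -> 1.005628
  V(1,1) = exp(-r*dt) * [p*0.298796 + (1-p)*0.000000] = 0.148159; exercise = 0.000000; V(1,1) = max -> 0.148159
  V(0,0) = exp(-r*dt) * [p*1.005628 + (1-p)*0.148159] = 0.573219; exercise = 0.000000; V(0,0) = max -> 0.573219


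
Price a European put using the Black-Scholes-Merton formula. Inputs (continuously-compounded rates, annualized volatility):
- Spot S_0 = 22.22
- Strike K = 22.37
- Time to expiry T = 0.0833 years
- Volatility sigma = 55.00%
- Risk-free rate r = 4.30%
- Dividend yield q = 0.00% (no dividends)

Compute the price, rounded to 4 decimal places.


Answer: Price = 1.4432

Derivation:
d1 = (ln(S/K) + (r - q + 0.5*sigma^2) * T) / (sigma * sqrt(T)) = 0.05955058
d2 = d1 - sigma * sqrt(T) = -0.09918898
exp(-rT) = 0.99642451; exp(-qT) = 1.00000000
P = K * exp(-rT) * N(-d2) - S_0 * exp(-qT) * N(-d1)
N(-d1) = 0.47625679; N(-d2) = 0.53950589
P = 22.3700 * 0.99642451 * 0.53950589 - 22.2200 * 1.00000000 * 0.47625679 = 1.4432


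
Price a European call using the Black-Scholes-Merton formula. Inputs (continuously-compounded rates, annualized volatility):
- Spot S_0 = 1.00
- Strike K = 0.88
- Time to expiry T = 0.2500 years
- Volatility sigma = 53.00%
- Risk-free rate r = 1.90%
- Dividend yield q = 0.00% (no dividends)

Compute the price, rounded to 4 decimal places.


d1 = (ln(S/K) + (r - q + 0.5*sigma^2) * T) / (sigma * sqrt(T)) = 0.63281461
d2 = d1 - sigma * sqrt(T) = 0.36781461
exp(-rT) = 0.99526126; exp(-qT) = 1.00000000
C = S_0 * exp(-qT) * N(d1) - K * exp(-rT) * N(d2)
N(d1) = 0.73657264; N(d2) = 0.64349426
C = 1.0000 * 1.00000000 * 0.73657264 - 0.8800 * 0.99526126 * 0.64349426 = 0.1730

Answer: Price = 0.1730


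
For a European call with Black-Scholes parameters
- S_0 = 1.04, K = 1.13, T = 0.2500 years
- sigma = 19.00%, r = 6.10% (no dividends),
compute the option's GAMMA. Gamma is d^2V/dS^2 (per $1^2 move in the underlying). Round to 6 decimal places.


d1 = -0.6656254692; d2 = -0.7606254692
phi(d1) = 0.3196696482; exp(-qT) = 1.0000000000; exp(-rT) = 0.9848656924
Gamma = exp(-qT) * phi(d1) / (S * sigma * sqrt(T)) = 1.0000000000 * 0.3196696482 / (1.0400 * 0.1900 * 0.5000000000) = 3.235523

Answer: Gamma = 3.235523


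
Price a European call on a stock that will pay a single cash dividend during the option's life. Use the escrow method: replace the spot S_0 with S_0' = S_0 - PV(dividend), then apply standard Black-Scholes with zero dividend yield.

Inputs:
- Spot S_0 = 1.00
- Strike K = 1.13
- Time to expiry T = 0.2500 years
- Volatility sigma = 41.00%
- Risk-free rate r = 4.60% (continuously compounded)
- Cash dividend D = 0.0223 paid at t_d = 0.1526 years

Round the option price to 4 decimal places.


Answer: Price = 0.0332

Derivation:
PV(D) = D * exp(-r * t_d) = 0.0223 * 0.99300498 = 0.02214401
S_0' = S_0 - PV(D) = 1.0000 - 0.02214401 = 0.97785599
d1 = (ln(S_0'/K) + (r + sigma^2/2)*T) / (sigma*sqrt(T)) = -0.54681953
d2 = d1 - sigma*sqrt(T) = -0.75181953
exp(-rT) = 0.98856587
N(d1) = 0.29225136; N(d2) = 0.22607980
C = S_0' * N(d1) - K * exp(-rT) * N(d2) = 0.97785599 * 0.29225136 - 1.1300 * 0.98856587 * 0.22607980 = 0.0332


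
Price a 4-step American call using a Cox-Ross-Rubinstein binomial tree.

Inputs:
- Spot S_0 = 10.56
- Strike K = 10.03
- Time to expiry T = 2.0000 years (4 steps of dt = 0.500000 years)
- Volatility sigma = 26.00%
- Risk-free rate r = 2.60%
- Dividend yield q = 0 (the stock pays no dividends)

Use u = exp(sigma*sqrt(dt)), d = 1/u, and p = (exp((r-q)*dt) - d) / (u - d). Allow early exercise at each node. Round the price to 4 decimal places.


dt = T/N = 0.500000
u = exp(sigma*sqrt(dt)) = 1.201833; d = 1/u = 0.832062
p = (exp((r-q)*dt) - d) / (u - d) = 0.489554
Discount per step: exp(-r*dt) = 0.987084
Stock lattice S(k, i) with i counting down-moves:
  k=0: S(0,0) = 10.5600
  k=1: S(1,0) = 12.6914; S(1,1) = 8.7866
  k=2: S(2,0) = 15.2529; S(2,1) = 10.5600; S(2,2) = 7.3110
  k=3: S(3,0) = 18.3314; S(3,1) = 12.6914; S(3,2) = 8.7866; S(3,3) = 6.0832
  k=4: S(4,0) = 22.0313; S(4,1) = 15.2529; S(4,2) = 10.5600; S(4,3) = 7.3110; S(4,4) = 5.0616
Terminal payoffs V(N, i) = max(S_T - K, 0):
  V(4,0) = 12.001304; V(4,1) = 5.222887; V(4,2) = 0.530000; V(4,3) = 0.000000; V(4,4) = 0.000000
Backward induction: V(k, i) = exp(-r*dt) * [p * V(k+1, i) + (1-p) * V(k+1, i+1)]; then take max(V_cont, immediate exercise) for American.
  V(3,0) = exp(-r*dt) * [p*12.001304 + (1-p)*5.222887] = 8.430967; exercise = 8.301421; V(3,0) = max -> 8.430967
  V(3,1) = exp(-r*dt) * [p*5.222887 + (1-p)*0.530000] = 2.790901; exercise = 2.661355; V(3,1) = max -> 2.790901
  V(3,2) = exp(-r*dt) * [p*0.530000 + (1-p)*0.000000] = 0.256112; exercise = 0.000000; V(3,2) = max -> 0.256112
  V(3,3) = exp(-r*dt) * [p*0.000000 + (1-p)*0.000000] = 0.000000; exercise = 0.000000; V(3,3) = max -> 0.000000
  V(2,0) = exp(-r*dt) * [p*8.430967 + (1-p)*2.790901] = 5.480306; exercise = 5.222887; V(2,0) = max -> 5.480306
  V(2,1) = exp(-r*dt) * [p*2.790901 + (1-p)*0.256112] = 1.477692; exercise = 0.530000; V(2,1) = max -> 1.477692
  V(2,2) = exp(-r*dt) * [p*0.256112 + (1-p)*0.000000] = 0.123761; exercise = 0.000000; V(2,2) = max -> 0.123761
  V(1,0) = exp(-r*dt) * [p*5.480306 + (1-p)*1.477692] = 3.392792; exercise = 2.661355; V(1,0) = max -> 3.392792
  V(1,1) = exp(-r*dt) * [p*1.477692 + (1-p)*0.123761] = 0.776423; exercise = 0.000000; V(1,1) = max -> 0.776423
  V(0,0) = exp(-r*dt) * [p*3.392792 + (1-p)*0.776423] = 2.030704; exercise = 0.530000; V(0,0) = max -> 2.030704

Answer: Price = V(0,0) = 2.0307


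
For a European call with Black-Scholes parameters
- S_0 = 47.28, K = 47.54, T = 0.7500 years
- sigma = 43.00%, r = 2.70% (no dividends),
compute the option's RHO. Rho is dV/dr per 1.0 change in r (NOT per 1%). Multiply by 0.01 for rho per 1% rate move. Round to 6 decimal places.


Answer: Rho = 15.434716

Derivation:
d1 = 0.2258471027; d2 = -0.1465438209
phi(d1) = 0.3888965185; exp(-qT) = 1.0000000000; exp(-rT) = 0.9799536543
N(d2) = 0.4417460496
Rho = K*T*exp(-rT)*N(d2) = 47.5400 * 0.7500 * 0.9799536543 * 0.4417460496 = 15.434716


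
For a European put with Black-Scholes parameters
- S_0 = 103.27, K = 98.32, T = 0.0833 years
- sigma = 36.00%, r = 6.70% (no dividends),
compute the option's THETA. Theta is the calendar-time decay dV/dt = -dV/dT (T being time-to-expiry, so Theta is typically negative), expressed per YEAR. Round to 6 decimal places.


d1 = 0.5784127449; d2 = 0.4745104831
phi(d1) = 0.3374900722; exp(-qT) = 1.0000000000; exp(-rT) = 0.9944344454
Theta = -S*exp(-qT)*phi(d1)*sigma/(2*sqrt(T)) + r*K*exp(-rT)*N(-d2) - q*S*exp(-qT)*N(-d1)
N(-d1) = 0.2814927457; N(-d2) = 0.3175679621; sqrt(T) = 0.2886173938
Term 1 = -103.2700 * 1.0000000000 * 0.3374900722 * 0.3600 / (2 * 0.2886173938) = -21.7362781692
Term 2 = 0.0670 * 98.3200 * 0.9944344454 * 0.3175679621 = 2.0803169792
Term 3 = 0 (no dividend yield, q = 0)
Theta = -21.7362781692 + (2.0803169792) + (0.0000000000) = -19.655961

Answer: Theta = -19.655961


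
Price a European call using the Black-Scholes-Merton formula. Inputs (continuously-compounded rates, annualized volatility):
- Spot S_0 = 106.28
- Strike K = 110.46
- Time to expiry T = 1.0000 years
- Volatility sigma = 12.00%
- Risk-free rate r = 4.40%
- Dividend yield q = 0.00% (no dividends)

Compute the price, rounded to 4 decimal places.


Answer: Price = 5.3638

Derivation:
d1 = (ln(S/K) + (r - q + 0.5*sigma^2) * T) / (sigma * sqrt(T)) = 0.10519714
d2 = d1 - sigma * sqrt(T) = -0.01480286
exp(-rT) = 0.95695396; exp(-qT) = 1.00000000
C = S_0 * exp(-qT) * N(d1) - K * exp(-rT) * N(d2)
N(d1) = 0.54189031; N(d2) = 0.49409473
C = 106.2800 * 1.00000000 * 0.54189031 - 110.4600 * 0.95695396 * 0.49409473 = 5.3638


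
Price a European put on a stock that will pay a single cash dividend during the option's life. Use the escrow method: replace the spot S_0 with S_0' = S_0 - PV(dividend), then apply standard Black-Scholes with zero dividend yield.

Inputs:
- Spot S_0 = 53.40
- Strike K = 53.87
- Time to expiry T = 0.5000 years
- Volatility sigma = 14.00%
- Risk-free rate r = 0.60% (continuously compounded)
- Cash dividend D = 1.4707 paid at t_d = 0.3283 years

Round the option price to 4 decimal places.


Answer: Price = 3.0925

Derivation:
PV(D) = D * exp(-r * t_d) = 1.4707 * 0.99803214 = 1.46780587
S_0' = S_0 - PV(D) = 53.4000 - 1.46780587 = 51.93219413
d1 = (ln(S_0'/K) + (r + sigma^2/2)*T) / (sigma*sqrt(T)) = -0.29026560
d2 = d1 - sigma*sqrt(T) = -0.38926055
exp(-rT) = 0.99700450
N(-d1) = 0.61419347; N(-d2) = 0.65145829
P = K * exp(-rT) * N(-d2) - S_0' * N(-d1) = 53.8700 * 0.99700450 * 0.65145829 - 51.93219413 * 0.61419347 = 3.0925


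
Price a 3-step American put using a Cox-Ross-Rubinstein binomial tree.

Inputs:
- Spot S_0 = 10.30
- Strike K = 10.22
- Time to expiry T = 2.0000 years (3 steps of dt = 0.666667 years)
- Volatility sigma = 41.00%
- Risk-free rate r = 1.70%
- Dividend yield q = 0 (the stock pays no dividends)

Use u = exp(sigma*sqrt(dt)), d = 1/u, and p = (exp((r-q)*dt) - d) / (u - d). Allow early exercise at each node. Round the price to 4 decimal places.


Answer: Price = V(0,0) = 2.3167

Derivation:
dt = T/N = 0.666667
u = exp(sigma*sqrt(dt)) = 1.397610; d = 1/u = 0.715507
p = (exp((r-q)*dt) - d) / (u - d) = 0.433792
Discount per step: exp(-r*dt) = 0.988731
Stock lattice S(k, i) with i counting down-moves:
  k=0: S(0,0) = 10.3000
  k=1: S(1,0) = 14.3954; S(1,1) = 7.3697
  k=2: S(2,0) = 20.1191; S(2,1) = 10.3000; S(2,2) = 5.2731
  k=3: S(3,0) = 28.1187; S(3,1) = 14.3954; S(3,2) = 7.3697; S(3,3) = 3.7729
Terminal payoffs V(N, i) = max(K - S_T, 0):
  V(3,0) = 0.000000; V(3,1) = 0.000000; V(3,2) = 2.850276; V(3,3) = 6.447065
Backward induction: V(k, i) = exp(-r*dt) * [p * V(k+1, i) + (1-p) * V(k+1, i+1)]; then take max(V_cont, immediate exercise) for American.
  V(2,0) = exp(-r*dt) * [p*0.000000 + (1-p)*0.000000] = 0.000000; exercise = 0.000000; V(2,0) = max -> 0.000000
  V(2,1) = exp(-r*dt) * [p*0.000000 + (1-p)*2.850276] = 1.595662; exercise = 0.000000; V(2,1) = max -> 1.595662
  V(2,2) = exp(-r*dt) * [p*2.850276 + (1-p)*6.447065] = 4.831736; exercise = 4.946909; V(2,2) = max -> 4.946909
  V(1,0) = exp(-r*dt) * [p*0.000000 + (1-p)*1.595662] = 0.893295; exercise = 0.000000; V(1,0) = max -> 0.893295
  V(1,1) = exp(-r*dt) * [p*1.595662 + (1-p)*4.946909] = 3.453800; exercise = 2.850276; V(1,1) = max -> 3.453800
  V(0,0) = exp(-r*dt) * [p*0.893295 + (1-p)*3.453800] = 2.316669; exercise = 0.000000; V(0,0) = max -> 2.316669


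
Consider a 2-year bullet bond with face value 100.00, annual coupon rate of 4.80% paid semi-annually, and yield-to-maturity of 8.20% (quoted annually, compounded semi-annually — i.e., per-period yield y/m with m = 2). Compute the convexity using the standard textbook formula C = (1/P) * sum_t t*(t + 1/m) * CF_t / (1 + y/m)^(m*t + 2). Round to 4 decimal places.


Answer: Convexity = 4.3938

Derivation:
Coupon per period c = face * coupon_rate / m = 2.400000
Periods per year m = 2; per-period yield y/m = 0.041000
Number of cashflows N = 4
Cashflows (t years, CF_t, discount factor 1/(1+y/m)^(m*t), PV):
  t = 0.5000: CF_t = 2.400000, DF = 0.960615, PV = 2.305476
  t = 1.0000: CF_t = 2.400000, DF = 0.922781, PV = 2.214674
  t = 1.5000: CF_t = 2.400000, DF = 0.886437, PV = 2.127448
  t = 2.0000: CF_t = 102.400000, DF = 0.851524, PV = 87.196096
Price P = sum_t PV_t = 93.843693
Convexity numerator sum_t t*(t + 1/m) * CF_t / (1+y/m)^(m*t + 2):
  t = 0.5000: term = 1.063724
  t = 1.0000: term = 3.065488
  t = 1.5000: term = 5.889506
  t = 2.0000: term = 402.314406
Convexity = (1/P) * sum = 412.333124 / 93.843693 = 4.393829


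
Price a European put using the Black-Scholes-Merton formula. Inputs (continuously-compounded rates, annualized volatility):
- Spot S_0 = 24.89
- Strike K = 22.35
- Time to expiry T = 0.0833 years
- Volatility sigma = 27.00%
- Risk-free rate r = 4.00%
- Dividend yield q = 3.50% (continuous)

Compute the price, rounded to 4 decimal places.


Answer: Price = 0.0691

Derivation:
d1 = (ln(S/K) + (r - q + 0.5*sigma^2) * T) / (sigma * sqrt(T)) = 1.42560362
d2 = d1 - sigma * sqrt(T) = 1.34767692
exp(-rT) = 0.99667354; exp(-qT) = 0.99708875
P = K * exp(-rT) * N(-d2) - S_0 * exp(-qT) * N(-d1)
N(-d1) = 0.07699140; N(-d2) = 0.08888116
P = 22.3500 * 0.99667354 * 0.08888116 - 24.8900 * 0.99708875 * 0.07699140 = 0.0691


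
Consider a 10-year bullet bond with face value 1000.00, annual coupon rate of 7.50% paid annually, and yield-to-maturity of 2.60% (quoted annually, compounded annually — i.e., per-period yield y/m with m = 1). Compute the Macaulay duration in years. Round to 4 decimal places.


Coupon per period c = face * coupon_rate / m = 75.000000
Periods per year m = 1; per-period yield y/m = 0.026000
Number of cashflows N = 10
Cashflows (t years, CF_t, discount factor 1/(1+y/m)^(m*t), PV):
  t = 1.0000: CF_t = 75.000000, DF = 0.974659, PV = 73.099415
  t = 2.0000: CF_t = 75.000000, DF = 0.949960, PV = 71.246993
  t = 3.0000: CF_t = 75.000000, DF = 0.925887, PV = 69.441514
  t = 4.0000: CF_t = 75.000000, DF = 0.902424, PV = 67.681788
  t = 5.0000: CF_t = 75.000000, DF = 0.879555, PV = 65.966655
  t = 6.0000: CF_t = 75.000000, DF = 0.857266, PV = 64.294985
  t = 7.0000: CF_t = 75.000000, DF = 0.835542, PV = 62.665677
  t = 8.0000: CF_t = 75.000000, DF = 0.814369, PV = 61.077658
  t = 9.0000: CF_t = 75.000000, DF = 0.793732, PV = 59.529881
  t = 10.0000: CF_t = 1075.000000, DF = 0.773618, PV = 831.639017
Price P = sum_t PV_t = 1426.643583
Macaulay numerator sum_t t * PV_t:
  t * PV_t at t = 1.0000: 73.099415
  t * PV_t at t = 2.0000: 142.493987
  t * PV_t at t = 3.0000: 208.324542
  t * PV_t at t = 4.0000: 270.727150
  t * PV_t at t = 5.0000: 329.833273
  t * PV_t at t = 6.0000: 385.769909
  t * PV_t at t = 7.0000: 438.659741
  t * PV_t at t = 8.0000: 488.621266
  t * PV_t at t = 9.0000: 535.768931
  t * PV_t at t = 10.0000: 8316.390172
Macaulay duration D = (sum_t t * PV_t) / P = 11189.688386 / 1426.643583 = 7.843366

Answer: Macaulay duration = 7.8434 years
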